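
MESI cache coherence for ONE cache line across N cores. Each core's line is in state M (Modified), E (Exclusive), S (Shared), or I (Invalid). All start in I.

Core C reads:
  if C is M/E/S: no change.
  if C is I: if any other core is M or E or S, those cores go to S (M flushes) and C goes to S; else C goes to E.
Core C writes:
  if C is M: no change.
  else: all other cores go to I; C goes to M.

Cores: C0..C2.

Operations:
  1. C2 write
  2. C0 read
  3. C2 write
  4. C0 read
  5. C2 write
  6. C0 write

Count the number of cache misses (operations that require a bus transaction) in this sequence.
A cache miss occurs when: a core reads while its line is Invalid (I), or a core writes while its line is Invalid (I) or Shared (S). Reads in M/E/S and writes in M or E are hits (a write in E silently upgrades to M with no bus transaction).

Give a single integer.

Answer: 6

Derivation:
Op 1: C2 write [C2 write: invalidate none -> C2=M] -> [I,I,M] [MISS #1: write from I]
Op 2: C0 read [C0 read from I: others=['C2=M'] -> C0=S, others downsized to S] -> [S,I,S] [MISS #2: read from I]
Op 3: C2 write [C2 write: invalidate ['C0=S'] -> C2=M] -> [I,I,M] [MISS #3: write from S]
Op 4: C0 read [C0 read from I: others=['C2=M'] -> C0=S, others downsized to S] -> [S,I,S] [MISS #4: read from I]
Op 5: C2 write [C2 write: invalidate ['C0=S'] -> C2=M] -> [I,I,M] [MISS #5: write from S]
Op 6: C0 write [C0 write: invalidate ['C2=M'] -> C0=M] -> [M,I,I] [MISS #6: write from I]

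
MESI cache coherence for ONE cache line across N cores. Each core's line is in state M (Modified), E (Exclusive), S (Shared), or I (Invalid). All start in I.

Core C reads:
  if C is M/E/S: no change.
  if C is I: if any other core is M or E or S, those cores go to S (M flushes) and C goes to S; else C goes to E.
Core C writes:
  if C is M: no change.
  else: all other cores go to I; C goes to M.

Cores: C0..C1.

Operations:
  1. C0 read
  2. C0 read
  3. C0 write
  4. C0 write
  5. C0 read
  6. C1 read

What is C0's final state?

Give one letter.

Op 1: C0 read [C0 read from I: no other sharers -> C0=E (exclusive)] -> [E,I]
Op 2: C0 read [C0 read: already in E, no change] -> [E,I]
Op 3: C0 write [C0 write: invalidate none -> C0=M] -> [M,I]
Op 4: C0 write [C0 write: already M (modified), no change] -> [M,I]
Op 5: C0 read [C0 read: already in M, no change] -> [M,I]
Op 6: C1 read [C1 read from I: others=['C0=M'] -> C1=S, others downsized to S] -> [S,S]

Answer: S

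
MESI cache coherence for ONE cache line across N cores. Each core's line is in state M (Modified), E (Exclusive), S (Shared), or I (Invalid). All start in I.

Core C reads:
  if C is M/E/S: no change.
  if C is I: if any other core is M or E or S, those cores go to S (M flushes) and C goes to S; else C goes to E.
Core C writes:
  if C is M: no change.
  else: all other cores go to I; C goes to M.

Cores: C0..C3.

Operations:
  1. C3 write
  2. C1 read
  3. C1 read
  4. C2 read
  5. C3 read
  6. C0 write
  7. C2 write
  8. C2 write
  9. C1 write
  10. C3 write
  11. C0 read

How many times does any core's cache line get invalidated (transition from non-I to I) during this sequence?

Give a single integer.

Answer: 6

Derivation:
Op 1: C3 write [C3 write: invalidate none -> C3=M] -> [I,I,I,M] (invalidations this op: 0; running total: 0)
Op 2: C1 read [C1 read from I: others=['C3=M'] -> C1=S, others downsized to S] -> [I,S,I,S] (invalidations this op: 0; running total: 0)
Op 3: C1 read [C1 read: already in S, no change] -> [I,S,I,S] (invalidations this op: 0; running total: 0)
Op 4: C2 read [C2 read from I: others=['C1=S', 'C3=S'] -> C2=S, others downsized to S] -> [I,S,S,S] (invalidations this op: 0; running total: 0)
Op 5: C3 read [C3 read: already in S, no change] -> [I,S,S,S] (invalidations this op: 0; running total: 0)
Op 6: C0 write [C0 write: invalidate ['C1=S', 'C2=S', 'C3=S'] -> C0=M] -> [M,I,I,I] (invalidations this op: 3; running total: 3)
Op 7: C2 write [C2 write: invalidate ['C0=M'] -> C2=M] -> [I,I,M,I] (invalidations this op: 1; running total: 4)
Op 8: C2 write [C2 write: already M (modified), no change] -> [I,I,M,I] (invalidations this op: 0; running total: 4)
Op 9: C1 write [C1 write: invalidate ['C2=M'] -> C1=M] -> [I,M,I,I] (invalidations this op: 1; running total: 5)
Op 10: C3 write [C3 write: invalidate ['C1=M'] -> C3=M] -> [I,I,I,M] (invalidations this op: 1; running total: 6)
Op 11: C0 read [C0 read from I: others=['C3=M'] -> C0=S, others downsized to S] -> [S,I,I,S] (invalidations this op: 0; running total: 6)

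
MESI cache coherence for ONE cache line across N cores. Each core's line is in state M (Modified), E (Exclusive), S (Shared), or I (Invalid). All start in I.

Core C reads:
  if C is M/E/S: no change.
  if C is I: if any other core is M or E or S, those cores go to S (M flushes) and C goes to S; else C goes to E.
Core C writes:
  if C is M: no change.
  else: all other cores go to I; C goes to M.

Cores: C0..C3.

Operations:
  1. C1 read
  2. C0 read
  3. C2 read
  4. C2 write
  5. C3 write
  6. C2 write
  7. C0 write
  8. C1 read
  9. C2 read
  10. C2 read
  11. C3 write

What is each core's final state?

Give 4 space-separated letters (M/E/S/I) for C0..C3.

Answer: I I I M

Derivation:
Op 1: C1 read [C1 read from I: no other sharers -> C1=E (exclusive)] -> [I,E,I,I]
Op 2: C0 read [C0 read from I: others=['C1=E'] -> C0=S, others downsized to S] -> [S,S,I,I]
Op 3: C2 read [C2 read from I: others=['C0=S', 'C1=S'] -> C2=S, others downsized to S] -> [S,S,S,I]
Op 4: C2 write [C2 write: invalidate ['C0=S', 'C1=S'] -> C2=M] -> [I,I,M,I]
Op 5: C3 write [C3 write: invalidate ['C2=M'] -> C3=M] -> [I,I,I,M]
Op 6: C2 write [C2 write: invalidate ['C3=M'] -> C2=M] -> [I,I,M,I]
Op 7: C0 write [C0 write: invalidate ['C2=M'] -> C0=M] -> [M,I,I,I]
Op 8: C1 read [C1 read from I: others=['C0=M'] -> C1=S, others downsized to S] -> [S,S,I,I]
Op 9: C2 read [C2 read from I: others=['C0=S', 'C1=S'] -> C2=S, others downsized to S] -> [S,S,S,I]
Op 10: C2 read [C2 read: already in S, no change] -> [S,S,S,I]
Op 11: C3 write [C3 write: invalidate ['C0=S', 'C1=S', 'C2=S'] -> C3=M] -> [I,I,I,M]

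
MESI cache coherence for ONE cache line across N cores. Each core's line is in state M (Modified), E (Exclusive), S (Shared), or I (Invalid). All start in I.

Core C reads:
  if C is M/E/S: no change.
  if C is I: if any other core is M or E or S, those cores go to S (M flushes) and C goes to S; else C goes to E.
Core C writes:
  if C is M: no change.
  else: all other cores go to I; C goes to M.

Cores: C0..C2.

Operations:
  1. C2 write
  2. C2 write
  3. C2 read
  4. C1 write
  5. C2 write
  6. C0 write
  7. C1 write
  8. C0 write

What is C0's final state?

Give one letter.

Answer: M

Derivation:
Op 1: C2 write [C2 write: invalidate none -> C2=M] -> [I,I,M]
Op 2: C2 write [C2 write: already M (modified), no change] -> [I,I,M]
Op 3: C2 read [C2 read: already in M, no change] -> [I,I,M]
Op 4: C1 write [C1 write: invalidate ['C2=M'] -> C1=M] -> [I,M,I]
Op 5: C2 write [C2 write: invalidate ['C1=M'] -> C2=M] -> [I,I,M]
Op 6: C0 write [C0 write: invalidate ['C2=M'] -> C0=M] -> [M,I,I]
Op 7: C1 write [C1 write: invalidate ['C0=M'] -> C1=M] -> [I,M,I]
Op 8: C0 write [C0 write: invalidate ['C1=M'] -> C0=M] -> [M,I,I]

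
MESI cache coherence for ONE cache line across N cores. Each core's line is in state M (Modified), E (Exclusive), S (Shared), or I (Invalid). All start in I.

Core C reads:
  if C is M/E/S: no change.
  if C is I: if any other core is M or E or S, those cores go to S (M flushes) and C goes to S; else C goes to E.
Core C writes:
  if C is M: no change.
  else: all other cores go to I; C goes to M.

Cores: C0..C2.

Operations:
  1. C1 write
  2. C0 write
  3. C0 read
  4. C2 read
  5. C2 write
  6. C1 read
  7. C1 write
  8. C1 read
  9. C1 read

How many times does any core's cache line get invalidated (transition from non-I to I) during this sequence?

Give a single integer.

Op 1: C1 write [C1 write: invalidate none -> C1=M] -> [I,M,I] (invalidations this op: 0; running total: 0)
Op 2: C0 write [C0 write: invalidate ['C1=M'] -> C0=M] -> [M,I,I] (invalidations this op: 1; running total: 1)
Op 3: C0 read [C0 read: already in M, no change] -> [M,I,I] (invalidations this op: 0; running total: 1)
Op 4: C2 read [C2 read from I: others=['C0=M'] -> C2=S, others downsized to S] -> [S,I,S] (invalidations this op: 0; running total: 1)
Op 5: C2 write [C2 write: invalidate ['C0=S'] -> C2=M] -> [I,I,M] (invalidations this op: 1; running total: 2)
Op 6: C1 read [C1 read from I: others=['C2=M'] -> C1=S, others downsized to S] -> [I,S,S] (invalidations this op: 0; running total: 2)
Op 7: C1 write [C1 write: invalidate ['C2=S'] -> C1=M] -> [I,M,I] (invalidations this op: 1; running total: 3)
Op 8: C1 read [C1 read: already in M, no change] -> [I,M,I] (invalidations this op: 0; running total: 3)
Op 9: C1 read [C1 read: already in M, no change] -> [I,M,I] (invalidations this op: 0; running total: 3)

Answer: 3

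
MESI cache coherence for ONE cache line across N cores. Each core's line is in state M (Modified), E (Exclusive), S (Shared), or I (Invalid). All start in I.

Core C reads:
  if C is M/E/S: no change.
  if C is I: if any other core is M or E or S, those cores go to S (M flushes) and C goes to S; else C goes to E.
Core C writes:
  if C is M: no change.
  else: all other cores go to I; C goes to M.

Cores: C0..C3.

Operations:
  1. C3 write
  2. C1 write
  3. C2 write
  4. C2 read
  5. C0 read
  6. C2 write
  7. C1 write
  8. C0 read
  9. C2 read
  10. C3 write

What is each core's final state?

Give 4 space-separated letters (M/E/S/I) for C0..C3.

Op 1: C3 write [C3 write: invalidate none -> C3=M] -> [I,I,I,M]
Op 2: C1 write [C1 write: invalidate ['C3=M'] -> C1=M] -> [I,M,I,I]
Op 3: C2 write [C2 write: invalidate ['C1=M'] -> C2=M] -> [I,I,M,I]
Op 4: C2 read [C2 read: already in M, no change] -> [I,I,M,I]
Op 5: C0 read [C0 read from I: others=['C2=M'] -> C0=S, others downsized to S] -> [S,I,S,I]
Op 6: C2 write [C2 write: invalidate ['C0=S'] -> C2=M] -> [I,I,M,I]
Op 7: C1 write [C1 write: invalidate ['C2=M'] -> C1=M] -> [I,M,I,I]
Op 8: C0 read [C0 read from I: others=['C1=M'] -> C0=S, others downsized to S] -> [S,S,I,I]
Op 9: C2 read [C2 read from I: others=['C0=S', 'C1=S'] -> C2=S, others downsized to S] -> [S,S,S,I]
Op 10: C3 write [C3 write: invalidate ['C0=S', 'C1=S', 'C2=S'] -> C3=M] -> [I,I,I,M]

Answer: I I I M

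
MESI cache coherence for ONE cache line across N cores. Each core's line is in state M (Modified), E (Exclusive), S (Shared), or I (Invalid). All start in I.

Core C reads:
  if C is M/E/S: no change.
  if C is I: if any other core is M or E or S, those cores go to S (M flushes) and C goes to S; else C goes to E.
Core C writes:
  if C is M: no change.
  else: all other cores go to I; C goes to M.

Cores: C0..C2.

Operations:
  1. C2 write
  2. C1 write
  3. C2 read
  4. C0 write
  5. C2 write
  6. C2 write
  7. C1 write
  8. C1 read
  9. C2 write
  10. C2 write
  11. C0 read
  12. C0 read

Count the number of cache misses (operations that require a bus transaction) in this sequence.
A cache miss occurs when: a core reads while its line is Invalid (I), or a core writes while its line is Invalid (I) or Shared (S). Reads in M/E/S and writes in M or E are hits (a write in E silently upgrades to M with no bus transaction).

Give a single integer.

Answer: 8

Derivation:
Op 1: C2 write [C2 write: invalidate none -> C2=M] -> [I,I,M] [MISS #1: write from I]
Op 2: C1 write [C1 write: invalidate ['C2=M'] -> C1=M] -> [I,M,I] [MISS #2: write from I]
Op 3: C2 read [C2 read from I: others=['C1=M'] -> C2=S, others downsized to S] -> [I,S,S] [MISS #3: read from I]
Op 4: C0 write [C0 write: invalidate ['C1=S', 'C2=S'] -> C0=M] -> [M,I,I] [MISS #4: write from I]
Op 5: C2 write [C2 write: invalidate ['C0=M'] -> C2=M] -> [I,I,M] [MISS #5: write from I]
Op 6: C2 write [C2 write: already M (modified), no change] -> [I,I,M] [hit: write from M]
Op 7: C1 write [C1 write: invalidate ['C2=M'] -> C1=M] -> [I,M,I] [MISS #6: write from I]
Op 8: C1 read [C1 read: already in M, no change] -> [I,M,I] [hit: read from M]
Op 9: C2 write [C2 write: invalidate ['C1=M'] -> C2=M] -> [I,I,M] [MISS #7: write from I]
Op 10: C2 write [C2 write: already M (modified), no change] -> [I,I,M] [hit: write from M]
Op 11: C0 read [C0 read from I: others=['C2=M'] -> C0=S, others downsized to S] -> [S,I,S] [MISS #8: read from I]
Op 12: C0 read [C0 read: already in S, no change] -> [S,I,S] [hit: read from S]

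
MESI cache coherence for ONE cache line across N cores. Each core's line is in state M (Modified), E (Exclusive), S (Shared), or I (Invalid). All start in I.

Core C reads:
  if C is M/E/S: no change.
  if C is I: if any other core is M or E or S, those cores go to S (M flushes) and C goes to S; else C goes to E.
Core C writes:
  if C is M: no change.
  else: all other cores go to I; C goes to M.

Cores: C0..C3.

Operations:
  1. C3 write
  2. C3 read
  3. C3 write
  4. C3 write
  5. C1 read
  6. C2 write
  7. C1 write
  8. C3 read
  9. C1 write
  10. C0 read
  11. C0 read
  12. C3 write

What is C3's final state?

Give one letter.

Answer: M

Derivation:
Op 1: C3 write [C3 write: invalidate none -> C3=M] -> [I,I,I,M]
Op 2: C3 read [C3 read: already in M, no change] -> [I,I,I,M]
Op 3: C3 write [C3 write: already M (modified), no change] -> [I,I,I,M]
Op 4: C3 write [C3 write: already M (modified), no change] -> [I,I,I,M]
Op 5: C1 read [C1 read from I: others=['C3=M'] -> C1=S, others downsized to S] -> [I,S,I,S]
Op 6: C2 write [C2 write: invalidate ['C1=S', 'C3=S'] -> C2=M] -> [I,I,M,I]
Op 7: C1 write [C1 write: invalidate ['C2=M'] -> C1=M] -> [I,M,I,I]
Op 8: C3 read [C3 read from I: others=['C1=M'] -> C3=S, others downsized to S] -> [I,S,I,S]
Op 9: C1 write [C1 write: invalidate ['C3=S'] -> C1=M] -> [I,M,I,I]
Op 10: C0 read [C0 read from I: others=['C1=M'] -> C0=S, others downsized to S] -> [S,S,I,I]
Op 11: C0 read [C0 read: already in S, no change] -> [S,S,I,I]
Op 12: C3 write [C3 write: invalidate ['C0=S', 'C1=S'] -> C3=M] -> [I,I,I,M]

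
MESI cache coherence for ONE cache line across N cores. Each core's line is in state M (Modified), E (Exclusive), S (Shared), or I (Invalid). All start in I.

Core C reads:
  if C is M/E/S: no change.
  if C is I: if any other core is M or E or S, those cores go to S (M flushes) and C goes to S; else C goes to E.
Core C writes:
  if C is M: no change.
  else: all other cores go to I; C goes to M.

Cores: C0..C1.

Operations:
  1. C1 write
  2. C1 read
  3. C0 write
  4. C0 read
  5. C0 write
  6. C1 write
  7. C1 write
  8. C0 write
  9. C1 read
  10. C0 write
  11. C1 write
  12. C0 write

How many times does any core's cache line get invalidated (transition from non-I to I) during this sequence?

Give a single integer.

Op 1: C1 write [C1 write: invalidate none -> C1=M] -> [I,M] (invalidations this op: 0; running total: 0)
Op 2: C1 read [C1 read: already in M, no change] -> [I,M] (invalidations this op: 0; running total: 0)
Op 3: C0 write [C0 write: invalidate ['C1=M'] -> C0=M] -> [M,I] (invalidations this op: 1; running total: 1)
Op 4: C0 read [C0 read: already in M, no change] -> [M,I] (invalidations this op: 0; running total: 1)
Op 5: C0 write [C0 write: already M (modified), no change] -> [M,I] (invalidations this op: 0; running total: 1)
Op 6: C1 write [C1 write: invalidate ['C0=M'] -> C1=M] -> [I,M] (invalidations this op: 1; running total: 2)
Op 7: C1 write [C1 write: already M (modified), no change] -> [I,M] (invalidations this op: 0; running total: 2)
Op 8: C0 write [C0 write: invalidate ['C1=M'] -> C0=M] -> [M,I] (invalidations this op: 1; running total: 3)
Op 9: C1 read [C1 read from I: others=['C0=M'] -> C1=S, others downsized to S] -> [S,S] (invalidations this op: 0; running total: 3)
Op 10: C0 write [C0 write: invalidate ['C1=S'] -> C0=M] -> [M,I] (invalidations this op: 1; running total: 4)
Op 11: C1 write [C1 write: invalidate ['C0=M'] -> C1=M] -> [I,M] (invalidations this op: 1; running total: 5)
Op 12: C0 write [C0 write: invalidate ['C1=M'] -> C0=M] -> [M,I] (invalidations this op: 1; running total: 6)

Answer: 6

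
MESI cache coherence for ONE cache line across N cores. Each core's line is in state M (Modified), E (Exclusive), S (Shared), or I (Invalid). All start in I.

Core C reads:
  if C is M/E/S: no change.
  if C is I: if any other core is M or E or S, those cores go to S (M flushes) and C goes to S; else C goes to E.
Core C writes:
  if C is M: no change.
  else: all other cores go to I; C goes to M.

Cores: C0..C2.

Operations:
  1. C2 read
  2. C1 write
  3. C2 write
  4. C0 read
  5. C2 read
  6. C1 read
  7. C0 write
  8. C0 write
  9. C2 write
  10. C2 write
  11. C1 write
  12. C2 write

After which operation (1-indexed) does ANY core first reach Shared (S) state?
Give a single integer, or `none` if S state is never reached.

Answer: 4

Derivation:
Op 1: C2 read [C2 read from I: no other sharers -> C2=E (exclusive)] -> [I,I,E]
Op 2: C1 write [C1 write: invalidate ['C2=E'] -> C1=M] -> [I,M,I]
Op 3: C2 write [C2 write: invalidate ['C1=M'] -> C2=M] -> [I,I,M]
Op 4: C0 read [C0 read from I: others=['C2=M'] -> C0=S, others downsized to S] -> [S,I,S]
  -> First S state at op 4; remaining ops need not be traced.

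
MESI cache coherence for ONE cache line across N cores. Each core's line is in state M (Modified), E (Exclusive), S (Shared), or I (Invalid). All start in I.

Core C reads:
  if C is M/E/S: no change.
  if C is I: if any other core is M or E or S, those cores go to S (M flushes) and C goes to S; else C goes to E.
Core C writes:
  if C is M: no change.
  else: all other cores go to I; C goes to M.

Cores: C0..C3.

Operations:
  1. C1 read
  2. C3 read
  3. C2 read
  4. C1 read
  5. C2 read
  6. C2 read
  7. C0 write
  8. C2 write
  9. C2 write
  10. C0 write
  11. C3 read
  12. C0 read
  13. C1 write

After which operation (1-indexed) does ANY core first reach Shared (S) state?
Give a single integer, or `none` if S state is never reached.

Answer: 2

Derivation:
Op 1: C1 read [C1 read from I: no other sharers -> C1=E (exclusive)] -> [I,E,I,I]
Op 2: C3 read [C3 read from I: others=['C1=E'] -> C3=S, others downsized to S] -> [I,S,I,S]
  -> First S state at op 2; remaining ops need not be traced.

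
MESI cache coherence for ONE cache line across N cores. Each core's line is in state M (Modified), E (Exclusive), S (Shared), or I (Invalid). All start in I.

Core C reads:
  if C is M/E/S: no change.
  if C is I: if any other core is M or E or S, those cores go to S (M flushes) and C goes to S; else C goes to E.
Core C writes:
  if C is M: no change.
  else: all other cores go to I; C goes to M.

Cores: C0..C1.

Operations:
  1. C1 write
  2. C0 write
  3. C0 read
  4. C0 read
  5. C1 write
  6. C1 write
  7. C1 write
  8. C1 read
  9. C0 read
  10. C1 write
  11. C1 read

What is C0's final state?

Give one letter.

Answer: I

Derivation:
Op 1: C1 write [C1 write: invalidate none -> C1=M] -> [I,M]
Op 2: C0 write [C0 write: invalidate ['C1=M'] -> C0=M] -> [M,I]
Op 3: C0 read [C0 read: already in M, no change] -> [M,I]
Op 4: C0 read [C0 read: already in M, no change] -> [M,I]
Op 5: C1 write [C1 write: invalidate ['C0=M'] -> C1=M] -> [I,M]
Op 6: C1 write [C1 write: already M (modified), no change] -> [I,M]
Op 7: C1 write [C1 write: already M (modified), no change] -> [I,M]
Op 8: C1 read [C1 read: already in M, no change] -> [I,M]
Op 9: C0 read [C0 read from I: others=['C1=M'] -> C0=S, others downsized to S] -> [S,S]
Op 10: C1 write [C1 write: invalidate ['C0=S'] -> C1=M] -> [I,M]
Op 11: C1 read [C1 read: already in M, no change] -> [I,M]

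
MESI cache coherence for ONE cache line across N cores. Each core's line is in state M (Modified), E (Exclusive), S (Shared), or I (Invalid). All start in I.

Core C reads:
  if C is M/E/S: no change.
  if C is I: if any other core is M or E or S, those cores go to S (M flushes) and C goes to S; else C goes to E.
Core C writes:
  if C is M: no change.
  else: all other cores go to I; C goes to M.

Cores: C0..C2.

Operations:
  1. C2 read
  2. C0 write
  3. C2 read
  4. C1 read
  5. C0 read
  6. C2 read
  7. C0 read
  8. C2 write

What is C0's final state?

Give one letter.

Answer: I

Derivation:
Op 1: C2 read [C2 read from I: no other sharers -> C2=E (exclusive)] -> [I,I,E]
Op 2: C0 write [C0 write: invalidate ['C2=E'] -> C0=M] -> [M,I,I]
Op 3: C2 read [C2 read from I: others=['C0=M'] -> C2=S, others downsized to S] -> [S,I,S]
Op 4: C1 read [C1 read from I: others=['C0=S', 'C2=S'] -> C1=S, others downsized to S] -> [S,S,S]
Op 5: C0 read [C0 read: already in S, no change] -> [S,S,S]
Op 6: C2 read [C2 read: already in S, no change] -> [S,S,S]
Op 7: C0 read [C0 read: already in S, no change] -> [S,S,S]
Op 8: C2 write [C2 write: invalidate ['C0=S', 'C1=S'] -> C2=M] -> [I,I,M]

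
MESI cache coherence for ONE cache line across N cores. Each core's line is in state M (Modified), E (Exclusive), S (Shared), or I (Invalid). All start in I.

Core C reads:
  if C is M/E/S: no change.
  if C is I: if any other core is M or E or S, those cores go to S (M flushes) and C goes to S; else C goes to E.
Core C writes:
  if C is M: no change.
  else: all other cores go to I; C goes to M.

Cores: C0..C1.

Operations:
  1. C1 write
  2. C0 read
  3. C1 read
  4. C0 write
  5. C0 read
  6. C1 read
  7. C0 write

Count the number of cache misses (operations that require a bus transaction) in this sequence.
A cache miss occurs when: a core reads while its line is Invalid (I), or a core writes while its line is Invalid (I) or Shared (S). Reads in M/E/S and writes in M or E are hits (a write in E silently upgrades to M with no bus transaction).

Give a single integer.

Answer: 5

Derivation:
Op 1: C1 write [C1 write: invalidate none -> C1=M] -> [I,M] [MISS #1: write from I]
Op 2: C0 read [C0 read from I: others=['C1=M'] -> C0=S, others downsized to S] -> [S,S] [MISS #2: read from I]
Op 3: C1 read [C1 read: already in S, no change] -> [S,S] [hit: read from S]
Op 4: C0 write [C0 write: invalidate ['C1=S'] -> C0=M] -> [M,I] [MISS #3: write from S]
Op 5: C0 read [C0 read: already in M, no change] -> [M,I] [hit: read from M]
Op 6: C1 read [C1 read from I: others=['C0=M'] -> C1=S, others downsized to S] -> [S,S] [MISS #4: read from I]
Op 7: C0 write [C0 write: invalidate ['C1=S'] -> C0=M] -> [M,I] [MISS #5: write from S]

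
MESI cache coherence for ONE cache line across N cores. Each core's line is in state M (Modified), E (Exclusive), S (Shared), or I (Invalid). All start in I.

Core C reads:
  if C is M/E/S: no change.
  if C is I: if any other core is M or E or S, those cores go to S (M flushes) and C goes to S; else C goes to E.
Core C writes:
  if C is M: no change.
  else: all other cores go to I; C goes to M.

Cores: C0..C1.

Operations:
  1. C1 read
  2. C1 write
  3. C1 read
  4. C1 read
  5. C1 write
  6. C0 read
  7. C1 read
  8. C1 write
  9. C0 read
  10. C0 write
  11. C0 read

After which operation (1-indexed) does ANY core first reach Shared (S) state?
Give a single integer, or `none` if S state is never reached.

Op 1: C1 read [C1 read from I: no other sharers -> C1=E (exclusive)] -> [I,E]
Op 2: C1 write [C1 write: invalidate none -> C1=M] -> [I,M]
Op 3: C1 read [C1 read: already in M, no change] -> [I,M]
Op 4: C1 read [C1 read: already in M, no change] -> [I,M]
Op 5: C1 write [C1 write: already M (modified), no change] -> [I,M]
Op 6: C0 read [C0 read from I: others=['C1=M'] -> C0=S, others downsized to S] -> [S,S]
  -> First S state at op 6; remaining ops need not be traced.

Answer: 6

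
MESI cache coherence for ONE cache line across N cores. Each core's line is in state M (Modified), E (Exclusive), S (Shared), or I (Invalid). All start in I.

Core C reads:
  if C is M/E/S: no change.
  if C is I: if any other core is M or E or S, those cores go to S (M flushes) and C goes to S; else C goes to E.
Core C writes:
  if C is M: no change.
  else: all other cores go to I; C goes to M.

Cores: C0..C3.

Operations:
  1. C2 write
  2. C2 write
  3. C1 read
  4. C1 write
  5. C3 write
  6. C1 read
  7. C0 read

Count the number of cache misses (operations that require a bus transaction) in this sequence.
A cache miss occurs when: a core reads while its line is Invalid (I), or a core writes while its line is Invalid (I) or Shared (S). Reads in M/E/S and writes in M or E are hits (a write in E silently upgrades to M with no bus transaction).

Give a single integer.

Answer: 6

Derivation:
Op 1: C2 write [C2 write: invalidate none -> C2=M] -> [I,I,M,I] [MISS #1: write from I]
Op 2: C2 write [C2 write: already M (modified), no change] -> [I,I,M,I] [hit: write from M]
Op 3: C1 read [C1 read from I: others=['C2=M'] -> C1=S, others downsized to S] -> [I,S,S,I] [MISS #2: read from I]
Op 4: C1 write [C1 write: invalidate ['C2=S'] -> C1=M] -> [I,M,I,I] [MISS #3: write from S]
Op 5: C3 write [C3 write: invalidate ['C1=M'] -> C3=M] -> [I,I,I,M] [MISS #4: write from I]
Op 6: C1 read [C1 read from I: others=['C3=M'] -> C1=S, others downsized to S] -> [I,S,I,S] [MISS #5: read from I]
Op 7: C0 read [C0 read from I: others=['C1=S', 'C3=S'] -> C0=S, others downsized to S] -> [S,S,I,S] [MISS #6: read from I]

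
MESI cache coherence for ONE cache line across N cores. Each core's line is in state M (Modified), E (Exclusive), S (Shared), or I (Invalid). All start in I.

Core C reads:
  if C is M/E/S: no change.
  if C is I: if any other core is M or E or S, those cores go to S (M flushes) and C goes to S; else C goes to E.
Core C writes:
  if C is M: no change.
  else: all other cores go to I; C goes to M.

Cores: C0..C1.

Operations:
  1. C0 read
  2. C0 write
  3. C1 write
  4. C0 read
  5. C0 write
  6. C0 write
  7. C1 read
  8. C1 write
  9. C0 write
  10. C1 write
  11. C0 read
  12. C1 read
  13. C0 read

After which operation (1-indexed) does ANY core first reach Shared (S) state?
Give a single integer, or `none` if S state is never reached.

Op 1: C0 read [C0 read from I: no other sharers -> C0=E (exclusive)] -> [E,I]
Op 2: C0 write [C0 write: invalidate none -> C0=M] -> [M,I]
Op 3: C1 write [C1 write: invalidate ['C0=M'] -> C1=M] -> [I,M]
Op 4: C0 read [C0 read from I: others=['C1=M'] -> C0=S, others downsized to S] -> [S,S]
  -> First S state at op 4; remaining ops need not be traced.

Answer: 4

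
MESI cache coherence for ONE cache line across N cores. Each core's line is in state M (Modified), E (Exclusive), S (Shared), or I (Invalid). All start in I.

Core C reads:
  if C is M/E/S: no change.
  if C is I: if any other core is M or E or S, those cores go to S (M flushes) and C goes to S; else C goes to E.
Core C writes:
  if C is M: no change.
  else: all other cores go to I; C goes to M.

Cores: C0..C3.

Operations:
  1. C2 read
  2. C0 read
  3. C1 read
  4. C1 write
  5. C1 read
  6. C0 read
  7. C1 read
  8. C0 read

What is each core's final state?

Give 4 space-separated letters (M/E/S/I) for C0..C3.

Answer: S S I I

Derivation:
Op 1: C2 read [C2 read from I: no other sharers -> C2=E (exclusive)] -> [I,I,E,I]
Op 2: C0 read [C0 read from I: others=['C2=E'] -> C0=S, others downsized to S] -> [S,I,S,I]
Op 3: C1 read [C1 read from I: others=['C0=S', 'C2=S'] -> C1=S, others downsized to S] -> [S,S,S,I]
Op 4: C1 write [C1 write: invalidate ['C0=S', 'C2=S'] -> C1=M] -> [I,M,I,I]
Op 5: C1 read [C1 read: already in M, no change] -> [I,M,I,I]
Op 6: C0 read [C0 read from I: others=['C1=M'] -> C0=S, others downsized to S] -> [S,S,I,I]
Op 7: C1 read [C1 read: already in S, no change] -> [S,S,I,I]
Op 8: C0 read [C0 read: already in S, no change] -> [S,S,I,I]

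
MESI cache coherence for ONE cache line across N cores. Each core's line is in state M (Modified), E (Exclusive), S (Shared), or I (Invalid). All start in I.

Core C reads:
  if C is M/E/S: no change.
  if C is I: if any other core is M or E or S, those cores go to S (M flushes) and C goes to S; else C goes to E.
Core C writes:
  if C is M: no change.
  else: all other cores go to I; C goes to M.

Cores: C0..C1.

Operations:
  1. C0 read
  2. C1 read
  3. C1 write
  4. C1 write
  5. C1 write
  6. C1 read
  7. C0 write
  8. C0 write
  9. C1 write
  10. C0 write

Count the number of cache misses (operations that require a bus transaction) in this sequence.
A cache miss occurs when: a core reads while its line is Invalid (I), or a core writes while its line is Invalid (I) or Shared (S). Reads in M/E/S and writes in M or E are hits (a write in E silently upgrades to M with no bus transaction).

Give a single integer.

Op 1: C0 read [C0 read from I: no other sharers -> C0=E (exclusive)] -> [E,I] [MISS #1: read from I]
Op 2: C1 read [C1 read from I: others=['C0=E'] -> C1=S, others downsized to S] -> [S,S] [MISS #2: read from I]
Op 3: C1 write [C1 write: invalidate ['C0=S'] -> C1=M] -> [I,M] [MISS #3: write from S]
Op 4: C1 write [C1 write: already M (modified), no change] -> [I,M] [hit: write from M]
Op 5: C1 write [C1 write: already M (modified), no change] -> [I,M] [hit: write from M]
Op 6: C1 read [C1 read: already in M, no change] -> [I,M] [hit: read from M]
Op 7: C0 write [C0 write: invalidate ['C1=M'] -> C0=M] -> [M,I] [MISS #4: write from I]
Op 8: C0 write [C0 write: already M (modified), no change] -> [M,I] [hit: write from M]
Op 9: C1 write [C1 write: invalidate ['C0=M'] -> C1=M] -> [I,M] [MISS #5: write from I]
Op 10: C0 write [C0 write: invalidate ['C1=M'] -> C0=M] -> [M,I] [MISS #6: write from I]

Answer: 6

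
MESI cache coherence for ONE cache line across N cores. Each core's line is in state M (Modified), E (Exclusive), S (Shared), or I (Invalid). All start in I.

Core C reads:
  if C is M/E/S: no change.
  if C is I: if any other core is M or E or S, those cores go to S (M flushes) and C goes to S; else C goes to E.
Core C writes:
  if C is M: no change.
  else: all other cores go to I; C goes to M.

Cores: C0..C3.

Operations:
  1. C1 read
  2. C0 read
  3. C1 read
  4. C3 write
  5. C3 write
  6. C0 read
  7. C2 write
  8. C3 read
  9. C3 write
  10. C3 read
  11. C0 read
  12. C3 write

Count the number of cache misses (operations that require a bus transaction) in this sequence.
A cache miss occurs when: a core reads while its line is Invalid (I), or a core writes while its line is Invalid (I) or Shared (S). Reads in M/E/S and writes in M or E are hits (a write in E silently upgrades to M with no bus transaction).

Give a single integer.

Answer: 9

Derivation:
Op 1: C1 read [C1 read from I: no other sharers -> C1=E (exclusive)] -> [I,E,I,I] [MISS #1: read from I]
Op 2: C0 read [C0 read from I: others=['C1=E'] -> C0=S, others downsized to S] -> [S,S,I,I] [MISS #2: read from I]
Op 3: C1 read [C1 read: already in S, no change] -> [S,S,I,I] [hit: read from S]
Op 4: C3 write [C3 write: invalidate ['C0=S', 'C1=S'] -> C3=M] -> [I,I,I,M] [MISS #3: write from I]
Op 5: C3 write [C3 write: already M (modified), no change] -> [I,I,I,M] [hit: write from M]
Op 6: C0 read [C0 read from I: others=['C3=M'] -> C0=S, others downsized to S] -> [S,I,I,S] [MISS #4: read from I]
Op 7: C2 write [C2 write: invalidate ['C0=S', 'C3=S'] -> C2=M] -> [I,I,M,I] [MISS #5: write from I]
Op 8: C3 read [C3 read from I: others=['C2=M'] -> C3=S, others downsized to S] -> [I,I,S,S] [MISS #6: read from I]
Op 9: C3 write [C3 write: invalidate ['C2=S'] -> C3=M] -> [I,I,I,M] [MISS #7: write from S]
Op 10: C3 read [C3 read: already in M, no change] -> [I,I,I,M] [hit: read from M]
Op 11: C0 read [C0 read from I: others=['C3=M'] -> C0=S, others downsized to S] -> [S,I,I,S] [MISS #8: read from I]
Op 12: C3 write [C3 write: invalidate ['C0=S'] -> C3=M] -> [I,I,I,M] [MISS #9: write from S]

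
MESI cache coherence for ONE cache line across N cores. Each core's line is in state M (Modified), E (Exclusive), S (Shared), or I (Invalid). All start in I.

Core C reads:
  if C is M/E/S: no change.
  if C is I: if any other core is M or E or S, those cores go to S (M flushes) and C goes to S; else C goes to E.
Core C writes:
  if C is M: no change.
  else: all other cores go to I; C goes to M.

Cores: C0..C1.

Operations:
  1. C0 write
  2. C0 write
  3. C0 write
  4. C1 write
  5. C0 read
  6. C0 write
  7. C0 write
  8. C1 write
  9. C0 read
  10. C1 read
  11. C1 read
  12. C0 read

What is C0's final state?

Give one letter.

Op 1: C0 write [C0 write: invalidate none -> C0=M] -> [M,I]
Op 2: C0 write [C0 write: already M (modified), no change] -> [M,I]
Op 3: C0 write [C0 write: already M (modified), no change] -> [M,I]
Op 4: C1 write [C1 write: invalidate ['C0=M'] -> C1=M] -> [I,M]
Op 5: C0 read [C0 read from I: others=['C1=M'] -> C0=S, others downsized to S] -> [S,S]
Op 6: C0 write [C0 write: invalidate ['C1=S'] -> C0=M] -> [M,I]
Op 7: C0 write [C0 write: already M (modified), no change] -> [M,I]
Op 8: C1 write [C1 write: invalidate ['C0=M'] -> C1=M] -> [I,M]
Op 9: C0 read [C0 read from I: others=['C1=M'] -> C0=S, others downsized to S] -> [S,S]
Op 10: C1 read [C1 read: already in S, no change] -> [S,S]
Op 11: C1 read [C1 read: already in S, no change] -> [S,S]
Op 12: C0 read [C0 read: already in S, no change] -> [S,S]

Answer: S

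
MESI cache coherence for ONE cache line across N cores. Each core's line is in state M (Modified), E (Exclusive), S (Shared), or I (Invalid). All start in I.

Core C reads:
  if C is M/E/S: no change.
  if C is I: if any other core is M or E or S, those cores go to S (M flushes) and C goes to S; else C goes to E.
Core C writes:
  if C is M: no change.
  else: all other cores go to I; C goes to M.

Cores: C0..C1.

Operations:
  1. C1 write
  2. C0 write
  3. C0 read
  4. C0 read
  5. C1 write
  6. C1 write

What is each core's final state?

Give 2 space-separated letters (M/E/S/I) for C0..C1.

Answer: I M

Derivation:
Op 1: C1 write [C1 write: invalidate none -> C1=M] -> [I,M]
Op 2: C0 write [C0 write: invalidate ['C1=M'] -> C0=M] -> [M,I]
Op 3: C0 read [C0 read: already in M, no change] -> [M,I]
Op 4: C0 read [C0 read: already in M, no change] -> [M,I]
Op 5: C1 write [C1 write: invalidate ['C0=M'] -> C1=M] -> [I,M]
Op 6: C1 write [C1 write: already M (modified), no change] -> [I,M]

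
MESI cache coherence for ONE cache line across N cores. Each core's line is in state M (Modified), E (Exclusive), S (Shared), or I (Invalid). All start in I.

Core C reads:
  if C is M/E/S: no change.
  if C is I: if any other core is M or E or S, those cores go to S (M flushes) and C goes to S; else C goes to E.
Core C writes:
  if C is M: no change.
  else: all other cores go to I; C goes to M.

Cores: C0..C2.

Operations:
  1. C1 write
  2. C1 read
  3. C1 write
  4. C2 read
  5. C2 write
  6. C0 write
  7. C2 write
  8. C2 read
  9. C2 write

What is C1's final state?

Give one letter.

Answer: I

Derivation:
Op 1: C1 write [C1 write: invalidate none -> C1=M] -> [I,M,I]
Op 2: C1 read [C1 read: already in M, no change] -> [I,M,I]
Op 3: C1 write [C1 write: already M (modified), no change] -> [I,M,I]
Op 4: C2 read [C2 read from I: others=['C1=M'] -> C2=S, others downsized to S] -> [I,S,S]
Op 5: C2 write [C2 write: invalidate ['C1=S'] -> C2=M] -> [I,I,M]
Op 6: C0 write [C0 write: invalidate ['C2=M'] -> C0=M] -> [M,I,I]
Op 7: C2 write [C2 write: invalidate ['C0=M'] -> C2=M] -> [I,I,M]
Op 8: C2 read [C2 read: already in M, no change] -> [I,I,M]
Op 9: C2 write [C2 write: already M (modified), no change] -> [I,I,M]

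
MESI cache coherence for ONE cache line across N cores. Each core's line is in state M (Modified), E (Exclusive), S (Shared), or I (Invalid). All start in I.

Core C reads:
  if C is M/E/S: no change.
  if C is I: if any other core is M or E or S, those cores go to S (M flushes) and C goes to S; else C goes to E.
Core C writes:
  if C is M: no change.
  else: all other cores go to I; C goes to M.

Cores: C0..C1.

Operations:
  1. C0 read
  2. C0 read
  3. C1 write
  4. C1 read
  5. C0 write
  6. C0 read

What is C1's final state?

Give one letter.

Op 1: C0 read [C0 read from I: no other sharers -> C0=E (exclusive)] -> [E,I]
Op 2: C0 read [C0 read: already in E, no change] -> [E,I]
Op 3: C1 write [C1 write: invalidate ['C0=E'] -> C1=M] -> [I,M]
Op 4: C1 read [C1 read: already in M, no change] -> [I,M]
Op 5: C0 write [C0 write: invalidate ['C1=M'] -> C0=M] -> [M,I]
Op 6: C0 read [C0 read: already in M, no change] -> [M,I]

Answer: I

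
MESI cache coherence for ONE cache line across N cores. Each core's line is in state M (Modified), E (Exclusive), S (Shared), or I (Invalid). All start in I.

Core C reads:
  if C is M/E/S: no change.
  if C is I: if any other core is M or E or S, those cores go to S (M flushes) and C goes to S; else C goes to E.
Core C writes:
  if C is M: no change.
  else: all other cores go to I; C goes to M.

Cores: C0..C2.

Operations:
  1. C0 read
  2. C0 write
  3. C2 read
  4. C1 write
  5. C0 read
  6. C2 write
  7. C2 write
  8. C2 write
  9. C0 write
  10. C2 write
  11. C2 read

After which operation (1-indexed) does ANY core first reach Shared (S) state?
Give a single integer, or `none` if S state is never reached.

Op 1: C0 read [C0 read from I: no other sharers -> C0=E (exclusive)] -> [E,I,I]
Op 2: C0 write [C0 write: invalidate none -> C0=M] -> [M,I,I]
Op 3: C2 read [C2 read from I: others=['C0=M'] -> C2=S, others downsized to S] -> [S,I,S]
  -> First S state at op 3; remaining ops need not be traced.

Answer: 3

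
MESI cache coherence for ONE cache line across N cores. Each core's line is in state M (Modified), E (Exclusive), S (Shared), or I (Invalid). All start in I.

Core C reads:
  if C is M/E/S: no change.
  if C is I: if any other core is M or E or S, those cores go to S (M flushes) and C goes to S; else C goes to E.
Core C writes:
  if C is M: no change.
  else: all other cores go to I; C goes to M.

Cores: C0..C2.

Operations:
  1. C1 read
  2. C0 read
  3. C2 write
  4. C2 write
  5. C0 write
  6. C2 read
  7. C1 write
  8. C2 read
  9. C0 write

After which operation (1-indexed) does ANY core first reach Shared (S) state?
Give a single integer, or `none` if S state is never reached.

Op 1: C1 read [C1 read from I: no other sharers -> C1=E (exclusive)] -> [I,E,I]
Op 2: C0 read [C0 read from I: others=['C1=E'] -> C0=S, others downsized to S] -> [S,S,I]
  -> First S state at op 2; remaining ops need not be traced.

Answer: 2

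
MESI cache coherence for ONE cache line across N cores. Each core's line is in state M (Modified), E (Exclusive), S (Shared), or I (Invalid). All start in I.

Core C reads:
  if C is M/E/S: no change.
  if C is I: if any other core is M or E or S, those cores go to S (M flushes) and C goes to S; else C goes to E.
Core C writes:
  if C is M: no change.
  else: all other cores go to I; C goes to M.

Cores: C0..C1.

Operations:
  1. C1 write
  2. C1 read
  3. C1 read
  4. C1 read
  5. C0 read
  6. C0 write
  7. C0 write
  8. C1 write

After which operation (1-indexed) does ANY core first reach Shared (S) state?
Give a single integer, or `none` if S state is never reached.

Op 1: C1 write [C1 write: invalidate none -> C1=M] -> [I,M]
Op 2: C1 read [C1 read: already in M, no change] -> [I,M]
Op 3: C1 read [C1 read: already in M, no change] -> [I,M]
Op 4: C1 read [C1 read: already in M, no change] -> [I,M]
Op 5: C0 read [C0 read from I: others=['C1=M'] -> C0=S, others downsized to S] -> [S,S]
  -> First S state at op 5; remaining ops need not be traced.

Answer: 5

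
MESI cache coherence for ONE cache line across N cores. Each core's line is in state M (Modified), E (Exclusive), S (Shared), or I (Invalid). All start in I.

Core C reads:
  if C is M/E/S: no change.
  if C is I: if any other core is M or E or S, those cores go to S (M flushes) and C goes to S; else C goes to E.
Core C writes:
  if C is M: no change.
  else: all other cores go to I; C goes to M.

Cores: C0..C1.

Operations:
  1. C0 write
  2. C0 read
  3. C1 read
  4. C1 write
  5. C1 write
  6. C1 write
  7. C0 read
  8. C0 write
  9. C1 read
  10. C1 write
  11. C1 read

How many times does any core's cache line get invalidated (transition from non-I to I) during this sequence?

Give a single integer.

Op 1: C0 write [C0 write: invalidate none -> C0=M] -> [M,I] (invalidations this op: 0; running total: 0)
Op 2: C0 read [C0 read: already in M, no change] -> [M,I] (invalidations this op: 0; running total: 0)
Op 3: C1 read [C1 read from I: others=['C0=M'] -> C1=S, others downsized to S] -> [S,S] (invalidations this op: 0; running total: 0)
Op 4: C1 write [C1 write: invalidate ['C0=S'] -> C1=M] -> [I,M] (invalidations this op: 1; running total: 1)
Op 5: C1 write [C1 write: already M (modified), no change] -> [I,M] (invalidations this op: 0; running total: 1)
Op 6: C1 write [C1 write: already M (modified), no change] -> [I,M] (invalidations this op: 0; running total: 1)
Op 7: C0 read [C0 read from I: others=['C1=M'] -> C0=S, others downsized to S] -> [S,S] (invalidations this op: 0; running total: 1)
Op 8: C0 write [C0 write: invalidate ['C1=S'] -> C0=M] -> [M,I] (invalidations this op: 1; running total: 2)
Op 9: C1 read [C1 read from I: others=['C0=M'] -> C1=S, others downsized to S] -> [S,S] (invalidations this op: 0; running total: 2)
Op 10: C1 write [C1 write: invalidate ['C0=S'] -> C1=M] -> [I,M] (invalidations this op: 1; running total: 3)
Op 11: C1 read [C1 read: already in M, no change] -> [I,M] (invalidations this op: 0; running total: 3)

Answer: 3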